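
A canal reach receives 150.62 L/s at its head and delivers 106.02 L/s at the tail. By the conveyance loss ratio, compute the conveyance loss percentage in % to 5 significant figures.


Approach: apply the conveyance loss ratio, loss% = ((Q_head - Q_tail)/Q_head)*100.
loss = ((150.62 - 106.02)/150.62)*100 = 29.611 %
Therefore the conveyance loss percentage = 29.611 %.


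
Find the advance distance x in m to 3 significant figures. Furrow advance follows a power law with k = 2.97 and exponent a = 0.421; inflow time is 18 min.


Approach: apply the power-law advance function, x = k*t^a.
x = 2.97 * 18^0.421 = 10.0 m
Therefore the advance distance x = 10.0 m.


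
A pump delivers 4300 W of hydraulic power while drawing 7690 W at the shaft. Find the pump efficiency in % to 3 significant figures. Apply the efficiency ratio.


Approach: apply the efficiency ratio, eta = (P_out/P_in)*100.
eta = (4300 / 7690) * 100 = 55.9 %
Therefore the pump efficiency = 55.9 %.


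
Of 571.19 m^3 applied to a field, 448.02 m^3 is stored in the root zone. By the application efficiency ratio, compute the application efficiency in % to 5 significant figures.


Approach: apply the application efficiency ratio, Ea = (stored/applied)*100.
Ea = (448.02/571.19)*100 = 78.436 %
Therefore the application efficiency = 78.436 %.


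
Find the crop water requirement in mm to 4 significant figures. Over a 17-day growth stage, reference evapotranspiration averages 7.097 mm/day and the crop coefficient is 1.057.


Approach: apply the crop water requirement relation, CWR = ET0 * Kc * days.
CWR = 7.097 * 1.057 * 17 = 127.5 mm
Therefore the crop water requirement = 127.5 mm.


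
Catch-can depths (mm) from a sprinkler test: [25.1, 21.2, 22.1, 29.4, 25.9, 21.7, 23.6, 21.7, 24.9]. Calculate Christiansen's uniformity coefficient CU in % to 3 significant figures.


Approach: apply Christiansen's uniformity coefficient, CU = (1 - mean_abs_deviation/mean)*100.
mean = 23.956 mm
mean |d_i - mean| = 2.1062 mm
CU = (1 - 2.1062/23.956)*100 = 91.2 %
Therefore Christiansen's uniformity coefficient CU = 91.2 %.


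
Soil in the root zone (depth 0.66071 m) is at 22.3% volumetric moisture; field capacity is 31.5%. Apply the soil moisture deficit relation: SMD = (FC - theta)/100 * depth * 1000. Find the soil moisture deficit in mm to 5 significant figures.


SMD = (31.5 - 22.3)/100 * 0.66071 * 1000 = 60.785 mm
Therefore the soil moisture deficit = 60.785 mm.


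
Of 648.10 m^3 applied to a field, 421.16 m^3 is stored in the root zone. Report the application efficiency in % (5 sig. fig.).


Approach: apply the application efficiency ratio, Ea = (stored/applied)*100.
Ea = (421.16/648.10)*100 = 64.984 %
Therefore the application efficiency = 64.984 %.


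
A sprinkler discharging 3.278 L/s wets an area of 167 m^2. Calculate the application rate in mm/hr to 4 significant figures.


Approach: apply the application rate relation, rate = (Q/A)*3600.
rate = (3.278 / 167) * 3600 = 70.66 mm/hr
Therefore the application rate = 70.66 mm/hr.


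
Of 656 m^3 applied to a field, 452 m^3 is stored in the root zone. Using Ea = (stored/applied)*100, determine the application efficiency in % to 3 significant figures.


Ea = (452/656)*100 = 68.9 %
Therefore the application efficiency = 68.9 %.


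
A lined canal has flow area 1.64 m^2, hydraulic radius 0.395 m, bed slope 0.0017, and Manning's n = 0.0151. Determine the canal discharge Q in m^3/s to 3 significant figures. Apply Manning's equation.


Approach: apply Manning's equation, Q = (1/n)*A*R^(2/3)*S^(1/2).
Q = (1/0.0151) * 1.64 * 0.395^(2/3) * 0.0017^(1/2) = 2.41 m^3/s
Therefore the canal discharge Q = 2.41 m^3/s.


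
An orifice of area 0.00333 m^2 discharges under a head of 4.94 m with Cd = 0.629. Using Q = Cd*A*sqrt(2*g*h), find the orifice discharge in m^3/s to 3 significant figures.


Q = 0.629 * 0.00333 * sqrt(2*9.81*4.94) = 0.0206 m^3/s
Therefore the orifice discharge = 0.0206 m^3/s.


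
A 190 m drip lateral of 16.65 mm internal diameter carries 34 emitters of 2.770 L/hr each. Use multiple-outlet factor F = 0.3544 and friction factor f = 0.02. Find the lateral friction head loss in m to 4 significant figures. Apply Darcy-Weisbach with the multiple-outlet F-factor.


Approach: apply Darcy-Weisbach with the multiple-outlet F-factor, Q = n*q/(3600*1000) m^3/s; v = Q/A; hf = F*f*(L/D)*(v^2/(2g)).
Q = 34*2.770/(3600*1000) = 2.61611e-05 m^3/s
A = pi*(16.65e-3/2)^2 = 2.17730e-04 m^2, so v = Q/A = 0.120154 m/s
hf = 0.3544*0.02*(190/0.01665)*(0.120154^2/(2*9.81)) = 0.05952 m
Therefore the lateral friction head loss = 0.05952 m.


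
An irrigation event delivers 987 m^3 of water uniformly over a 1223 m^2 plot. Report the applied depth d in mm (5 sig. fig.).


Approach: apply depth from volume over area, d = (V/A)*1000.
d = (987 / 1223) * 1000 = 807.03 mm
Therefore the applied depth d = 807.03 mm.


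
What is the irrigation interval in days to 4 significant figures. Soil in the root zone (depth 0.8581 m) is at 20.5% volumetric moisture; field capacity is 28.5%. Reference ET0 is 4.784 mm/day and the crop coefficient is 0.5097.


Approach: apply soil-water budget scheduling, SMD = (FC-theta)/100*depth*1000; ETc = ET0*Kc; interval = SMD/ETc.
Step 1 — soil moisture deficit:
  SMD = (28.5 - 20.5)/100 * 0.8581 * 1000 = 68.6480 mm
Step 2 — daily crop ET (ETc = ET0*Kc):
  ETc = 4.784 * 0.5097 = 2.43840 mm/day
Step 3 — irrigation interval (SMD/ETc):
  interval = 68.6480 / 2.43840 = 28.15 days
Therefore the irrigation interval = 28.15 days.


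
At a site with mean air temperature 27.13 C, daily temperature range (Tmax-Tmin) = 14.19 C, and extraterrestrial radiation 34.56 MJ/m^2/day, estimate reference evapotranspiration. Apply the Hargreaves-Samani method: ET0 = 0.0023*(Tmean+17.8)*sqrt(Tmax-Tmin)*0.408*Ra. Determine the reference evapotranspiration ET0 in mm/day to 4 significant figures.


ET0 = 0.0023*(27.13+17.8)*sqrt(14.19)*0.408*34.56 = 5.489 mm/day
Therefore the reference evapotranspiration ET0 = 5.489 mm/day.


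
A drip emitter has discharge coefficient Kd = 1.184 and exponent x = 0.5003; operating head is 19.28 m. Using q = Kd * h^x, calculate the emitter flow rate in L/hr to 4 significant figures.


q = 1.184 * 19.28^0.5003 = 5.203 L/hr
Therefore the emitter flow rate = 5.203 L/hr.


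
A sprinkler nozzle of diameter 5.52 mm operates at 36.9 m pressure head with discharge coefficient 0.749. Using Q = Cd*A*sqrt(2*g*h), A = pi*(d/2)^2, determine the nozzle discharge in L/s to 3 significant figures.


A = pi*(5.52e-3/2)^2 = 2.3931e-05 m^2
Q = 0.749 * 2.3931e-05 * sqrt(2*9.81*36.9) * 1000 = 0.482 L/s
Therefore the nozzle discharge = 0.482 L/s.


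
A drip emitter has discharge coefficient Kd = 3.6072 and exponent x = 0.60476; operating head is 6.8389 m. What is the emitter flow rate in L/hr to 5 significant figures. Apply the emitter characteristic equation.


Approach: apply the emitter characteristic equation, q = Kd * h^x.
q = 3.6072 * 6.8389^0.60476 = 11.538 L/hr
Therefore the emitter flow rate = 11.538 L/hr.


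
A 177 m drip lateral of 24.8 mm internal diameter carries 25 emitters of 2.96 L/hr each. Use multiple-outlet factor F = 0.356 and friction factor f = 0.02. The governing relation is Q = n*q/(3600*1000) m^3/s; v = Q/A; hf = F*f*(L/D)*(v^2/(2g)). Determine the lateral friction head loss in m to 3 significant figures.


Q = 25*2.96/(3600*1000) = 2.0556e-05 m^3/s
A = pi*(24.8e-3/2)^2 = 4.8305e-04 m^2, so v = Q/A = 0.042554 m/s
hf = 0.356*0.02*(177/0.0248)*(0.042554^2/(2*9.81)) = 0.00469 m
Therefore the lateral friction head loss = 0.00469 m.


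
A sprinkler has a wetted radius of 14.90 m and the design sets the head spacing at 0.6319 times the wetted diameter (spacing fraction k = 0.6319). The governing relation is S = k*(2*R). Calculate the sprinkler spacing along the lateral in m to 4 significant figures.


S = 0.6319 * (2 * 14.90) = 18.83 m
Therefore the sprinkler spacing along the lateral = 18.83 m.


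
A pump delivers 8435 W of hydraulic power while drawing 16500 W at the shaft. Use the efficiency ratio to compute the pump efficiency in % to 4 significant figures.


Approach: apply the efficiency ratio, eta = (P_out/P_in)*100.
eta = (8435 / 16500) * 100 = 51.12 %
Therefore the pump efficiency = 51.12 %.


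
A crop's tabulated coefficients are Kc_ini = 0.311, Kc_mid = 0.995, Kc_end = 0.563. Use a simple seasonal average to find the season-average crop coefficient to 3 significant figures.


Approach: apply a simple seasonal average, Kc_avg = (Kc_ini + Kc_mid + Kc_end)/3.
Kc_avg = (0.311 + 0.995 + 0.563)/3 = 0.623
Therefore the season-average crop coefficient = 0.623.


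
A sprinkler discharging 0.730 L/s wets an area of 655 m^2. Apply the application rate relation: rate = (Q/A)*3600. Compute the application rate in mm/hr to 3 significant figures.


rate = (0.730 / 655) * 3600 = 4.01 mm/hr
Therefore the application rate = 4.01 mm/hr.


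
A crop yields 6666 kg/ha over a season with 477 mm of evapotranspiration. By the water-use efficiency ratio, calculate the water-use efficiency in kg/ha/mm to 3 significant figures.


Approach: apply the water-use efficiency ratio, WUE = yield/ET.
WUE = 6666 / 477 = 14.0 kg/ha/mm
Therefore the water-use efficiency = 14.0 kg/ha/mm.


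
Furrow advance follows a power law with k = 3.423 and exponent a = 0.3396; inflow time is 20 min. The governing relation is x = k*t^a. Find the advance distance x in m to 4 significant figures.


x = 3.423 * 20^0.3396 = 9.468 m
Therefore the advance distance x = 9.468 m.


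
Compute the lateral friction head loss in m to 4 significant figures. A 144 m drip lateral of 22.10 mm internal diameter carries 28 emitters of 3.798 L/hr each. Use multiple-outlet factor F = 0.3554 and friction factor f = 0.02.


Approach: apply Darcy-Weisbach with the multiple-outlet F-factor, Q = n*q/(3600*1000) m^3/s; v = Q/A; hf = F*f*(L/D)*(v^2/(2g)).
Q = 28*3.798/(3600*1000) = 2.95400e-05 m^3/s
A = pi*(22.10e-3/2)^2 = 3.83596e-04 m^2, so v = Q/A = 0.0770080 m/s
hf = 0.3554*0.02*(144/0.02210)*(0.0770080^2/(2*9.81)) = 0.01400 m
Therefore the lateral friction head loss = 0.01400 m.


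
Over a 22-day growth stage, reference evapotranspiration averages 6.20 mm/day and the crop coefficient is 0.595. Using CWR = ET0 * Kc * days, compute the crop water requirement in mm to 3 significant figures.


CWR = 6.20 * 0.595 * 22 = 81.2 mm
Therefore the crop water requirement = 81.2 mm.


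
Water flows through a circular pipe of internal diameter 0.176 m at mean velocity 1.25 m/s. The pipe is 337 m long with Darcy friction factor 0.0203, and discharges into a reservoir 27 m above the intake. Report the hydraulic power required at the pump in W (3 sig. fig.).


Approach: apply continuity + Darcy-Weisbach + hydraulic power, Q = A*v; hf = f*(L/D)*(v^2/(2g)); H = static + hf; P = rho*g*Q*H.
Step 1 — flow rate (continuity, Q = A*v):
  A = pi*(0.176/2)^2 = 0.024328 m^2
  Q = 0.024328 * 1.25 = 0.030411 m^3/s
Step 2 — friction head loss (Darcy-Weisbach):
  hf = 0.0203 * (337/0.176) * (1.25^2 / (2*9.81))
  hf = 3.0955 m
Step 3 — total head: H = 27 + 3.0955 = 30.096 m
Step 4 — hydraulic power (P = rho*g*Q*H):
  P = 1000 * 9.81 * 0.030411 * 30.096 = 8980 W
Therefore the hydraulic power required at the pump = 8980 W.


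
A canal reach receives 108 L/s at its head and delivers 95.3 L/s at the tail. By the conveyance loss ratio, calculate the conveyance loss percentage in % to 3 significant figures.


Approach: apply the conveyance loss ratio, loss% = ((Q_head - Q_tail)/Q_head)*100.
loss = ((108 - 95.3)/108)*100 = 11.8 %
Therefore the conveyance loss percentage = 11.8 %.


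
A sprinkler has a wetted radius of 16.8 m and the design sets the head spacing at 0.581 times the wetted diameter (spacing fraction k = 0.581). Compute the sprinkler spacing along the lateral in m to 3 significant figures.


Approach: apply the sprinkler spacing rule (spacing as a fraction of wetted diameter), S = k*(2*R).
S = 0.581 * (2 * 16.8) = 19.5 m
Therefore the sprinkler spacing along the lateral = 19.5 m.


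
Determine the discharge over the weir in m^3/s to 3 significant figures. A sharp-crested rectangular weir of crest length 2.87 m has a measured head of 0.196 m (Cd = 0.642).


Approach: apply the rectangular weir equation, Q = (2/3)*Cd*L*sqrt(2g)*H^1.5.
Q = (2/3)*0.642*2.87*sqrt(2*9.81)*0.196^1.5 = 0.472 m^3/s
Therefore the discharge over the weir = 0.472 m^3/s.


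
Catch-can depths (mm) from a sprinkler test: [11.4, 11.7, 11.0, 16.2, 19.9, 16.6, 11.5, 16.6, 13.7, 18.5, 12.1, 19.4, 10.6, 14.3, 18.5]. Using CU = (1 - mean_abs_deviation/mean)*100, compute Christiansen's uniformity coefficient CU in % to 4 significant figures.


mean = 14.8000 mm
mean |d_i - mean| = 2.94667 mm
CU = (1 - 2.94667/14.8000)*100 = 80.09 %
Therefore Christiansen's uniformity coefficient CU = 80.09 %.


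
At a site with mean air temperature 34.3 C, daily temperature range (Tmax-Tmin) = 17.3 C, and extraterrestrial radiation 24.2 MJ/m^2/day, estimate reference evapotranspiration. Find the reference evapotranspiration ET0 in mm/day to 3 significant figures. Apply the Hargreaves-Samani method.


Approach: apply the Hargreaves-Samani method, ET0 = 0.0023*(Tmean+17.8)*sqrt(Tmax-Tmin)*0.408*Ra.
ET0 = 0.0023*(34.3+17.8)*sqrt(17.3)*0.408*24.2 = 4.92 mm/day
Therefore the reference evapotranspiration ET0 = 4.92 mm/day.


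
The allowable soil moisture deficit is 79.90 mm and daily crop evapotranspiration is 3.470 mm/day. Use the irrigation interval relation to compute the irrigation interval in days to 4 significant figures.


Approach: apply the irrigation interval relation, interval = SMD / ETc.
interval = 79.90 / 3.470 = 23.03 days
Therefore the irrigation interval = 23.03 days.


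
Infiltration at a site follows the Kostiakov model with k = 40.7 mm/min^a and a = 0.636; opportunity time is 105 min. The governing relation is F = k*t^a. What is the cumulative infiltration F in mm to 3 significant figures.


F = 40.7 * 105^0.636 = 785 mm
Therefore the cumulative infiltration F = 785 mm.


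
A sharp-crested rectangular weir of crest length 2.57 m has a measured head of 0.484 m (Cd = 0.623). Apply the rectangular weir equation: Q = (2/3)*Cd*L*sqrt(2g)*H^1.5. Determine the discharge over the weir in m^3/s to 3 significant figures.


Q = (2/3)*0.623*2.57*sqrt(2*9.81)*0.484^1.5 = 1.59 m^3/s
Therefore the discharge over the weir = 1.59 m^3/s.


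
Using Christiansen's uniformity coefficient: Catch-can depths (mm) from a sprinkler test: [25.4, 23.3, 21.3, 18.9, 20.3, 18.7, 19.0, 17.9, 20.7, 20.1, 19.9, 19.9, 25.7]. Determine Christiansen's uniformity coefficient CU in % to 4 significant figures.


Approach: apply Christiansen's uniformity coefficient, CU = (1 - mean_abs_deviation/mean)*100.
mean = 20.8538 mm
mean |d_i - mean| = 1.88994 mm
CU = (1 - 1.88994/20.8538)*100 = 90.94 %
Therefore Christiansen's uniformity coefficient CU = 90.94 %.


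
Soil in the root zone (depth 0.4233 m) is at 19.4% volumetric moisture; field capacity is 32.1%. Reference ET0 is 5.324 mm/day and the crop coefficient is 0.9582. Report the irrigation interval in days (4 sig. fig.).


Approach: apply soil-water budget scheduling, SMD = (FC-theta)/100*depth*1000; ETc = ET0*Kc; interval = SMD/ETc.
Step 1 — soil moisture deficit:
  SMD = (32.1 - 19.4)/100 * 0.4233 * 1000 = 53.7591 mm
Step 2 — daily crop ET (ETc = ET0*Kc):
  ETc = 5.324 * 0.9582 = 5.10146 mm/day
Step 3 — irrigation interval (SMD/ETc):
  interval = 53.7591 / 5.10146 = 10.54 days
Therefore the irrigation interval = 10.54 days.


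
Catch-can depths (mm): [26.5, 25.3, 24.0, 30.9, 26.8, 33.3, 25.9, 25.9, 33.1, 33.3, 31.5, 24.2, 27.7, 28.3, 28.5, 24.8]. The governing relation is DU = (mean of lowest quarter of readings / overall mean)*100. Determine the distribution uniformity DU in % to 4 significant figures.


sorted lowest 4 of 16: [24.0, 24.2, 24.8, 25.3] -> mean = 24.5750 mm
overall mean = 28.1250 mm
DU = (24.5750/28.1250)*100 = 87.38 %
Therefore the distribution uniformity DU = 87.38 %.


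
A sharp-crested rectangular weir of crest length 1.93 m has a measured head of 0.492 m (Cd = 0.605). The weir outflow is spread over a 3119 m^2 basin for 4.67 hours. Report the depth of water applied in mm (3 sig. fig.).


Approach: apply the rectangular weir equation with a volume-to-depth conversion, Q = (2/3)*Cd*L*sqrt(2g)*H^1.5; d = Q*t/A * 1000.
Step 1 — weir discharge:
  Q = (2/3)*0.605*1.93*sqrt(2*9.81)*0.492^1.5 = 1.1899 m^3/s
Step 2 — volume: V = 1.1899 * 4.67*3600 = 20005 m^3
Step 3 — depth: d = V/A * 1000 = 20005/3119 * 1000 = 6410 mm
Therefore the depth of water applied = 6410 mm.


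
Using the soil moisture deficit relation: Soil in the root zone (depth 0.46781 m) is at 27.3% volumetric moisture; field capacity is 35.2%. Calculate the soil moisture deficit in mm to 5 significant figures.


Approach: apply the soil moisture deficit relation, SMD = (FC - theta)/100 * depth * 1000.
SMD = (35.2 - 27.3)/100 * 0.46781 * 1000 = 36.957 mm
Therefore the soil moisture deficit = 36.957 mm.


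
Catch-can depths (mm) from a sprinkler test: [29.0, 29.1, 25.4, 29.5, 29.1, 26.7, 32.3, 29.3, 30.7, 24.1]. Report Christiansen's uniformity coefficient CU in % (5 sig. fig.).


Approach: apply Christiansen's uniformity coefficient, CU = (1 - mean_abs_deviation/mean)*100.
mean = 28.52000 mm
mean |d_i - mean| = 1.872000 mm
CU = (1 - 1.872000/28.52000)*100 = 93.436 %
Therefore Christiansen's uniformity coefficient CU = 93.436 %.


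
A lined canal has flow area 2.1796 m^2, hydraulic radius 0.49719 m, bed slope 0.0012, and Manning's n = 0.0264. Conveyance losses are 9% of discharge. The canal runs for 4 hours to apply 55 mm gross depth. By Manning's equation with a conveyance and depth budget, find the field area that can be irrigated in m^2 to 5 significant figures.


Approach: apply Manning's equation with a conveyance and depth budget, Q = (1/n)*A*R^(2/3)*S^(1/2); Q_field = Q*(1-loss); Area = Q_field*t/(d/1000).
Step 1 — canal discharge (Manning's equation):
  Q = (1/0.0264) * 2.1796 * 0.49719^(2/3) * 0.0012^(1/2) = 1.794920 m^3/s
Step 2 — delivered flow: Q_field = 1.794920*(1 - 9/100) = 1.633377 m^3/s
Step 3 — volume delivered: V = 1.633377 * 4*3600 = 23520.63 m^3
Step 4 — area served: A = V / (depth/1000) = 23520.63 / 0.055 = 427650 m^2
Therefore the field area that can be irrigated = 427650 m^2.


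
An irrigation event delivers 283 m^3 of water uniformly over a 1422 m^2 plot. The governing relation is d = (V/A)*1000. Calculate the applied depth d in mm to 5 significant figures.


d = (283 / 1422) * 1000 = 199.02 mm
Therefore the applied depth d = 199.02 mm.


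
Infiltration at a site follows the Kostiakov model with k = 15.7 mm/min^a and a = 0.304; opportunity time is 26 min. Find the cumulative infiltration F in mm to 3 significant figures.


Approach: apply the Kostiakov infiltration equation, F = k*t^a.
F = 15.7 * 26^0.304 = 42.3 mm
Therefore the cumulative infiltration F = 42.3 mm.


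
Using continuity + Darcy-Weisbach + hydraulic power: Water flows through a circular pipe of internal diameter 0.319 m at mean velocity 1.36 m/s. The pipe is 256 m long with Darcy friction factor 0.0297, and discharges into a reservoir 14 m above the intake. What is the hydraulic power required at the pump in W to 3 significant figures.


Approach: apply continuity + Darcy-Weisbach + hydraulic power, Q = A*v; hf = f*(L/D)*(v^2/(2g)); H = static + hf; P = rho*g*Q*H.
Step 1 — flow rate (continuity, Q = A*v):
  A = pi*(0.319/2)^2 = 0.079923 m^2
  Q = 0.079923 * 1.36 = 0.10870 m^3/s
Step 2 — friction head loss (Darcy-Weisbach):
  hf = 0.0297 * (256/0.319) * (1.36^2 / (2*9.81))
  hf = 2.2469 m
Step 3 — total head: H = 14 + 2.2469 = 16.247 m
Step 4 — hydraulic power (P = rho*g*Q*H):
  P = 1000 * 9.81 * 0.10870 * 16.247 = 17300 W
Therefore the hydraulic power required at the pump = 17300 W.


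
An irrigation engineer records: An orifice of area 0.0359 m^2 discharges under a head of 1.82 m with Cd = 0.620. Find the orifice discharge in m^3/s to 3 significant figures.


Approach: apply the orifice equation, Q = Cd*A*sqrt(2*g*h).
Q = 0.620 * 0.0359 * sqrt(2*9.81*1.82) = 0.133 m^3/s
Therefore the orifice discharge = 0.133 m^3/s.


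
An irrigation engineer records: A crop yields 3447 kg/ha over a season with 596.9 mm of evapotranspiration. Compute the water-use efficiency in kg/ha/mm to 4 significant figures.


Approach: apply the water-use efficiency ratio, WUE = yield/ET.
WUE = 3447 / 596.9 = 5.775 kg/ha/mm
Therefore the water-use efficiency = 5.775 kg/ha/mm.


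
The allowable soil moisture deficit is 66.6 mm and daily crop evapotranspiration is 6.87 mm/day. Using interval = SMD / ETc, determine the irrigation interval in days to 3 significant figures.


interval = 66.6 / 6.87 = 9.69 days
Therefore the irrigation interval = 9.69 days.


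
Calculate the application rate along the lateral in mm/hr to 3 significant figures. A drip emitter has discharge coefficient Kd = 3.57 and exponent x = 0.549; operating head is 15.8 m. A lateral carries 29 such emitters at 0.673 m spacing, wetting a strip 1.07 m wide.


Approach: apply the emitter equation with a lateral mass balance, q = Kd*h^x; Q = n*q; rate = Q/(n*spacing*width).
Step 1 — single emitter flow (q = Kd*h^x):
  q = 3.57 * 15.8^0.549 = 16.245 L/hr
Step 2 — total lateral flow: Q = 29 * 16.245 = 471.12 L/hr
Step 3 — wetted area: A = 29 * 0.673 * 1.07 = 20.883 m^2
Step 4 — application rate: Q/A = 471.12/20.883 = 22.6 mm/hr
Therefore the application rate along the lateral = 22.6 mm/hr.


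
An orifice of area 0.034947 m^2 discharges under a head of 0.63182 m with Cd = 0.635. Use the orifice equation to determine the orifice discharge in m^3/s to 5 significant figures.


Approach: apply the orifice equation, Q = Cd*A*sqrt(2*g*h).
Q = 0.635 * 0.034947 * sqrt(2*9.81*0.63182) = 0.078132 m^3/s
Therefore the orifice discharge = 0.078132 m^3/s.


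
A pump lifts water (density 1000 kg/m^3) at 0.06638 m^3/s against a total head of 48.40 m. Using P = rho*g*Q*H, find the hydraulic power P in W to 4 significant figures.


P = 1000 * 9.81 * 0.06638 * 48.40 = 31520 W
Therefore the hydraulic power P = 31520 W.


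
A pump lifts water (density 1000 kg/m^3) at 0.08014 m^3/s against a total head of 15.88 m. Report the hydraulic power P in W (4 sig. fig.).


Approach: apply the hydraulic power relation, P = rho*g*Q*H.
P = 1000 * 9.81 * 0.08014 * 15.88 = 12480 W
Therefore the hydraulic power P = 12480 W.


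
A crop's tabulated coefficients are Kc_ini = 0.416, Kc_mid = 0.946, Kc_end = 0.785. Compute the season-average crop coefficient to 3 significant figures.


Approach: apply a simple seasonal average, Kc_avg = (Kc_ini + Kc_mid + Kc_end)/3.
Kc_avg = (0.416 + 0.946 + 0.785)/3 = 0.716
Therefore the season-average crop coefficient = 0.716.


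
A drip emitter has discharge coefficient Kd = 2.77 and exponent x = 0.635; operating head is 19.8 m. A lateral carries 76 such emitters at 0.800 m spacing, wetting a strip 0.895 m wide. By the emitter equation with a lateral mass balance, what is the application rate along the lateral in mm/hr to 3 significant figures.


Approach: apply the emitter equation with a lateral mass balance, q = Kd*h^x; Q = n*q; rate = Q/(n*spacing*width).
Step 1 — single emitter flow (q = Kd*h^x):
  q = 2.77 * 19.8^0.635 = 18.444 L/hr
Step 2 — total lateral flow: Q = 76 * 18.444 = 1401.8 L/hr
Step 3 — wetted area: A = 76 * 0.800 * 0.895 = 54.416 m^2
Step 4 — application rate: Q/A = 1401.8/54.416 = 25.8 mm/hr
Therefore the application rate along the lateral = 25.8 mm/hr.


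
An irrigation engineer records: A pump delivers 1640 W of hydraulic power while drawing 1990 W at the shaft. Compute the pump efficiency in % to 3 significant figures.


Approach: apply the efficiency ratio, eta = (P_out/P_in)*100.
eta = (1640 / 1990) * 100 = 82.4 %
Therefore the pump efficiency = 82.4 %.


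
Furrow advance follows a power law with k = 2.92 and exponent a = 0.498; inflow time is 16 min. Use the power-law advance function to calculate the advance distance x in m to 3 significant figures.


Approach: apply the power-law advance function, x = k*t^a.
x = 2.92 * 16^0.498 = 11.6 m
Therefore the advance distance x = 11.6 m.


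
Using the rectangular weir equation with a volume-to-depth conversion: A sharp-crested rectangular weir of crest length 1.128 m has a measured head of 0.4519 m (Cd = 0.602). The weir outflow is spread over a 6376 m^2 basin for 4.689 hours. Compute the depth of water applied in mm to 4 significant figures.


Approach: apply the rectangular weir equation with a volume-to-depth conversion, Q = (2/3)*Cd*L*sqrt(2g)*H^1.5; d = Q*t/A * 1000.
Step 1 — weir discharge:
  Q = (2/3)*0.602*1.128*sqrt(2*9.81)*0.4519^1.5 = 0.609154 m^3/s
Step 2 — volume: V = 0.609154 * 4.689*3600 = 10282.8 m^3
Step 3 — depth: d = V/A * 1000 = 10282.8/6376 * 1000 = 1613 mm
Therefore the depth of water applied = 1613 mm.


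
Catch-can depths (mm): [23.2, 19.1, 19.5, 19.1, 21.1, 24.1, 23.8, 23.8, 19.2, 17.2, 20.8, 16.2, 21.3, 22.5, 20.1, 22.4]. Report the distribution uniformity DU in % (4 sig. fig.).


Approach: apply the low-quarter distribution uniformity, DU = (mean of lowest quarter of readings / overall mean)*100.
sorted lowest 4 of 16: [16.2, 17.2, 19.1, 19.1] -> mean = 17.9000 mm
overall mean = 20.8375 mm
DU = (17.9000/20.8375)*100 = 85.90 %
Therefore the distribution uniformity DU = 85.90 %.


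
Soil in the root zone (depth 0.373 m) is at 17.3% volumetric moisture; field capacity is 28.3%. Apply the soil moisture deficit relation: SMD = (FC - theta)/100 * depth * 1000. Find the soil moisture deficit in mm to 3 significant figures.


SMD = (28.3 - 17.3)/100 * 0.373 * 1000 = 41.0 mm
Therefore the soil moisture deficit = 41.0 mm.


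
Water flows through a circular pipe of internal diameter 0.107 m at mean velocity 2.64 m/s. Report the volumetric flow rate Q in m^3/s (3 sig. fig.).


Approach: apply the continuity equation for pipe flow, Q = A * v with A = pi*(D/2)^2.
A = pi*(0.107/2)^2 = 0.0089920 m^2
Q = 0.0089920 * 2.64 = 0.0237 m^3/s
Therefore the volumetric flow rate Q = 0.0237 m^3/s.


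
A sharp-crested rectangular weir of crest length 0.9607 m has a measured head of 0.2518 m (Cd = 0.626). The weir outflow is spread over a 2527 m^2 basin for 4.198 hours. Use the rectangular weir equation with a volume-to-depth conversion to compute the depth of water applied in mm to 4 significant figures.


Approach: apply the rectangular weir equation with a volume-to-depth conversion, Q = (2/3)*Cd*L*sqrt(2g)*H^1.5; d = Q*t/A * 1000.
Step 1 — weir discharge:
  Q = (2/3)*0.626*0.9607*sqrt(2*9.81)*0.2518^1.5 = 0.224390 m^3/s
Step 2 — volume: V = 0.224390 * 4.198*3600 = 3391.16 m^3
Step 3 — depth: d = V/A * 1000 = 3391.16/2527 * 1000 = 1342 mm
Therefore the depth of water applied = 1342 mm.


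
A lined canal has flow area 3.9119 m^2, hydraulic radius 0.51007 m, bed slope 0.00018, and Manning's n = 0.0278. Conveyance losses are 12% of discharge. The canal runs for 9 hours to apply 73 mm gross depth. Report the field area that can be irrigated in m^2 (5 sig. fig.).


Approach: apply Manning's equation with a conveyance and depth budget, Q = (1/n)*A*R^(2/3)*S^(1/2); Q_field = Q*(1-loss); Area = Q_field*t/(d/1000).
Step 1 — canal discharge (Manning's equation):
  Q = (1/0.0278) * 3.9119 * 0.51007^(2/3) * 0.00018^(1/2) = 1.205218 m^3/s
Step 2 — delivered flow: Q_field = 1.205218*(1 - 12/100) = 1.060592 m^3/s
Step 3 — volume delivered: V = 1.060592 * 9*3600 = 34363.18 m^3
Step 4 — area served: A = V / (depth/1000) = 34363.18 / 0.073 = 470730 m^2
Therefore the field area that can be irrigated = 470730 m^2.


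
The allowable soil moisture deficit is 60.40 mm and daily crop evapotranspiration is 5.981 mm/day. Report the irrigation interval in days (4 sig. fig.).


Approach: apply the irrigation interval relation, interval = SMD / ETc.
interval = 60.40 / 5.981 = 10.10 days
Therefore the irrigation interval = 10.10 days.


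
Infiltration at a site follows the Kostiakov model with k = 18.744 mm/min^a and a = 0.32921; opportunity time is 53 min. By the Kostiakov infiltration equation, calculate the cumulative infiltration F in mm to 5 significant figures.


Approach: apply the Kostiakov infiltration equation, F = k*t^a.
F = 18.744 * 53^0.32921 = 69.265 mm
Therefore the cumulative infiltration F = 69.265 mm.


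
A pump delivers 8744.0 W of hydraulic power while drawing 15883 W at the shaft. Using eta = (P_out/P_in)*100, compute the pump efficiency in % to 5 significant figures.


eta = (8744.0 / 15883) * 100 = 55.053 %
Therefore the pump efficiency = 55.053 %.


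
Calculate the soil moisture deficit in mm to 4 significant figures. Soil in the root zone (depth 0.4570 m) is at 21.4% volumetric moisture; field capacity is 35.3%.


Approach: apply the soil moisture deficit relation, SMD = (FC - theta)/100 * depth * 1000.
SMD = (35.3 - 21.4)/100 * 0.4570 * 1000 = 63.52 mm
Therefore the soil moisture deficit = 63.52 mm.


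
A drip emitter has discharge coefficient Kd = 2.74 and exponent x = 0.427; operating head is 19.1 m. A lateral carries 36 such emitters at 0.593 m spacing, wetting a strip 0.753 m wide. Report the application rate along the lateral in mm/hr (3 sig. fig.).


Approach: apply the emitter equation with a lateral mass balance, q = Kd*h^x; Q = n*q; rate = Q/(n*spacing*width).
Step 1 — single emitter flow (q = Kd*h^x):
  q = 2.74 * 19.1^0.427 = 9.6550 L/hr
Step 2 — total lateral flow: Q = 36 * 9.6550 = 347.58 L/hr
Step 3 — wetted area: A = 36 * 0.593 * 0.753 = 16.075 m^2
Step 4 — application rate: Q/A = 347.58/16.075 = 21.6 mm/hr
Therefore the application rate along the lateral = 21.6 mm/hr.


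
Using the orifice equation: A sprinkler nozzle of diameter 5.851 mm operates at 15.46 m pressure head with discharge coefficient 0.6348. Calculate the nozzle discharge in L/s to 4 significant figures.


Approach: apply the orifice equation, Q = Cd*A*sqrt(2*g*h), A = pi*(d/2)^2.
A = pi*(5.851e-3/2)^2 = 2.68875e-05 m^2
Q = 0.6348 * 2.68875e-05 * sqrt(2*9.81*15.46) * 1000 = 0.2973 L/s
Therefore the nozzle discharge = 0.2973 L/s.


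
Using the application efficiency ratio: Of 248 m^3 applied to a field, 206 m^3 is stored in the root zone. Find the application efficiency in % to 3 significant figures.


Approach: apply the application efficiency ratio, Ea = (stored/applied)*100.
Ea = (206/248)*100 = 83.1 %
Therefore the application efficiency = 83.1 %.


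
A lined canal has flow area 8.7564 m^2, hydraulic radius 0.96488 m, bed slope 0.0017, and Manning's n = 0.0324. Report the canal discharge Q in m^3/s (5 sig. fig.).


Approach: apply Manning's equation, Q = (1/n)*A*R^(2/3)*S^(1/2).
Q = (1/0.0324) * 8.7564 * 0.96488^(2/3) * 0.0017^(1/2) = 10.881 m^3/s
Therefore the canal discharge Q = 10.881 m^3/s.


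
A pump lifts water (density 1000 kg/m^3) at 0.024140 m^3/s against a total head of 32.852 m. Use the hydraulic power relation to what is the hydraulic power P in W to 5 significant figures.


Approach: apply the hydraulic power relation, P = rho*g*Q*H.
P = 1000 * 9.81 * 0.024140 * 32.852 = 7779.8 W
Therefore the hydraulic power P = 7779.8 W.


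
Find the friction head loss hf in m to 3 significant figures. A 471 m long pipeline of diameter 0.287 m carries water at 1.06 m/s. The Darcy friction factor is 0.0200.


Approach: apply the Darcy-Weisbach equation, hf = f*(L/D)*(v^2/(2g)).
hf = 0.0200 * (471/0.287) * (1.06^2 / (2*9.81))
hf = 1.88 m
Therefore the friction head loss hf = 1.88 m.


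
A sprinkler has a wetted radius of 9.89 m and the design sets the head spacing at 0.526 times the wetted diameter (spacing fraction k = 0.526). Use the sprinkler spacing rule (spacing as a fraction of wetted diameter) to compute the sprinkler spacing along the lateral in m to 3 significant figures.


Approach: apply the sprinkler spacing rule (spacing as a fraction of wetted diameter), S = k*(2*R).
S = 0.526 * (2 * 9.89) = 10.4 m
Therefore the sprinkler spacing along the lateral = 10.4 m.


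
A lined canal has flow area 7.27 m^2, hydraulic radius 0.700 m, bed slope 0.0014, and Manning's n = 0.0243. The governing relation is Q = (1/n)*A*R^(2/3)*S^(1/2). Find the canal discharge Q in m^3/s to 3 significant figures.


Q = (1/0.0243) * 7.27 * 0.700^(2/3) * 0.0014^(1/2) = 8.83 m^3/s
Therefore the canal discharge Q = 8.83 m^3/s.


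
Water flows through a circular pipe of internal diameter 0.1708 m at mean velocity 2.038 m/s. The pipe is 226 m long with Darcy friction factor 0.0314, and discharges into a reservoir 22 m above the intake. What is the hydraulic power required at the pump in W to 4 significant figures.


Approach: apply continuity + Darcy-Weisbach + hydraulic power, Q = A*v; hf = f*(L/D)*(v^2/(2g)); H = static + hf; P = rho*g*Q*H.
Step 1 — flow rate (continuity, Q = A*v):
  A = pi*(0.1708/2)^2 = 0.0229121 m^2
  Q = 0.0229121 * 2.038 = 0.0466949 m^3/s
Step 2 — friction head loss (Darcy-Weisbach):
  hf = 0.0314 * (226/0.1708) * (2.038^2 / (2*9.81))
  hf = 8.79548 m
Step 3 — total head: H = 22 + 8.79548 = 30.7955 m
Step 4 — hydraulic power (P = rho*g*Q*H):
  P = 1000 * 9.81 * 0.0466949 * 30.7955 = 14110 W
Therefore the hydraulic power required at the pump = 14110 W.


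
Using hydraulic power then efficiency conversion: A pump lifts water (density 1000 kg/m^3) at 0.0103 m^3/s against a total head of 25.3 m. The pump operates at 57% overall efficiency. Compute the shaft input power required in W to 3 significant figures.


Approach: apply hydraulic power then efficiency conversion, P = rho*g*Q*H; P_in = P/eta.
Step 1 — hydraulic power (P = rho*g*Q*H):
  P = 1000 * 9.81 * 0.0103 * 25.3 = 2556.4 W
Step 2 — input power: P_in = P/eta = 2556.4 / 0.57 = 4480 W
Therefore the shaft input power required = 4480 W.


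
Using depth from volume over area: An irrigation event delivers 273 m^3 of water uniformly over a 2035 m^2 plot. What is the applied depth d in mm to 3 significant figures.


Approach: apply depth from volume over area, d = (V/A)*1000.
d = (273 / 2035) * 1000 = 134 mm
Therefore the applied depth d = 134 mm.


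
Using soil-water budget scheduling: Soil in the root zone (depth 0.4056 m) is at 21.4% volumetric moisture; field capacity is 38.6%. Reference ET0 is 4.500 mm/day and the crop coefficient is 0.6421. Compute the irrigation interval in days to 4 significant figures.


Approach: apply soil-water budget scheduling, SMD = (FC-theta)/100*depth*1000; ETc = ET0*Kc; interval = SMD/ETc.
Step 1 — soil moisture deficit:
  SMD = (38.6 - 21.4)/100 * 0.4056 * 1000 = 69.7632 mm
Step 2 — daily crop ET (ETc = ET0*Kc):
  ETc = 4.500 * 0.6421 = 2.88945 mm/day
Step 3 — irrigation interval (SMD/ETc):
  interval = 69.7632 / 2.88945 = 24.14 days
Therefore the irrigation interval = 24.14 days.


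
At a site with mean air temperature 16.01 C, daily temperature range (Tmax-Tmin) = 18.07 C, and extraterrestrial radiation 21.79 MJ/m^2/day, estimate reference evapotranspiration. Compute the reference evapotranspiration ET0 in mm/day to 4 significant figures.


Approach: apply the Hargreaves-Samani method, ET0 = 0.0023*(Tmean+17.8)*sqrt(Tmax-Tmin)*0.408*Ra.
ET0 = 0.0023*(16.01+17.8)*sqrt(18.07)*0.408*21.79 = 2.939 mm/day
Therefore the reference evapotranspiration ET0 = 2.939 mm/day.


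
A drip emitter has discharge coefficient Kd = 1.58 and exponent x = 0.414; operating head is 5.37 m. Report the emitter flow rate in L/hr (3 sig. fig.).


Approach: apply the emitter characteristic equation, q = Kd * h^x.
q = 1.58 * 5.37^0.414 = 3.17 L/hr
Therefore the emitter flow rate = 3.17 L/hr.


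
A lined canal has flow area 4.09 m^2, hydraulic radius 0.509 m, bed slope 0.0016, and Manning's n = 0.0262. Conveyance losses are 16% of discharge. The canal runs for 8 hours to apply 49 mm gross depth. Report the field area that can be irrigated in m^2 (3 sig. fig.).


Approach: apply Manning's equation with a conveyance and depth budget, Q = (1/n)*A*R^(2/3)*S^(1/2); Q_field = Q*(1-loss); Area = Q_field*t/(d/1000).
Step 1 — canal discharge (Manning's equation):
  Q = (1/0.0262) * 4.09 * 0.509^(2/3) * 0.0016^(1/2) = 3.9807 m^3/s
Step 2 — delivered flow: Q_field = 3.9807*(1 - 16/100) = 3.3438 m^3/s
Step 3 — volume delivered: V = 3.3438 * 8*3600 = 96301 m^3
Step 4 — area served: A = V / (depth/1000) = 96301 / 0.049 = 1970000 m^2
Therefore the field area that can be irrigated = 1970000 m^2.


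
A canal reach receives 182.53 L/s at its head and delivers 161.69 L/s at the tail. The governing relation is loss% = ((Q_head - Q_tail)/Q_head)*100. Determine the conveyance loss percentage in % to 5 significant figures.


loss = ((182.53 - 161.69)/182.53)*100 = 11.417 %
Therefore the conveyance loss percentage = 11.417 %.


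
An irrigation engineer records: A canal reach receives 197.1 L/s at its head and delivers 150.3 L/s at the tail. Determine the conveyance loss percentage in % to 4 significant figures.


Approach: apply the conveyance loss ratio, loss% = ((Q_head - Q_tail)/Q_head)*100.
loss = ((197.1 - 150.3)/197.1)*100 = 23.74 %
Therefore the conveyance loss percentage = 23.74 %.


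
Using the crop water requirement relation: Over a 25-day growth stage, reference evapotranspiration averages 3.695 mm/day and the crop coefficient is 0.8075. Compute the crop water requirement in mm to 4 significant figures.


Approach: apply the crop water requirement relation, CWR = ET0 * Kc * days.
CWR = 3.695 * 0.8075 * 25 = 74.59 mm
Therefore the crop water requirement = 74.59 mm.


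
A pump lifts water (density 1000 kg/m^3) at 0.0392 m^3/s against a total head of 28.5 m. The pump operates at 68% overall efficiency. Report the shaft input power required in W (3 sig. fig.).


Approach: apply hydraulic power then efficiency conversion, P = rho*g*Q*H; P_in = P/eta.
Step 1 — hydraulic power (P = rho*g*Q*H):
  P = 1000 * 9.81 * 0.0392 * 28.5 = 10960 W
Step 2 — input power: P_in = P/eta = 10960 / 0.68 = 16100 W
Therefore the shaft input power required = 16100 W.


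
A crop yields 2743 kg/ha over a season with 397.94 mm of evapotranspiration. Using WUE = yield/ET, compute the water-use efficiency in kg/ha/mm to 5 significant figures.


WUE = 2743 / 397.94 = 6.8930 kg/ha/mm
Therefore the water-use efficiency = 6.8930 kg/ha/mm.


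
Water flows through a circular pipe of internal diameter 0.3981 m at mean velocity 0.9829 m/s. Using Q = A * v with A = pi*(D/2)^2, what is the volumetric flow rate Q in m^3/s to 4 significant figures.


A = pi*(0.3981/2)^2 = 0.124473 m^2
Q = 0.124473 * 0.9829 = 0.1223 m^3/s
Therefore the volumetric flow rate Q = 0.1223 m^3/s.


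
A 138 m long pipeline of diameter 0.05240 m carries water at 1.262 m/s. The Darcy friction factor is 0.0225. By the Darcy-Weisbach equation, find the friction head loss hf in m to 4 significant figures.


Approach: apply the Darcy-Weisbach equation, hf = f*(L/D)*(v^2/(2g)).
hf = 0.0225 * (138/0.05240) * (1.262^2 / (2*9.81))
hf = 4.810 m
Therefore the friction head loss hf = 4.810 m.


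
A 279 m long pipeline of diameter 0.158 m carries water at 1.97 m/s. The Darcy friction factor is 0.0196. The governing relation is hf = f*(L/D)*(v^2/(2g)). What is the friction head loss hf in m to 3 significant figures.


hf = 0.0196 * (279/0.158) * (1.97^2 / (2*9.81))
hf = 6.85 m
Therefore the friction head loss hf = 6.85 m.


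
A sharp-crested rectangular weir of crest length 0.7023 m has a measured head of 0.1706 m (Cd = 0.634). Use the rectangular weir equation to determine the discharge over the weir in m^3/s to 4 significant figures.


Approach: apply the rectangular weir equation, Q = (2/3)*Cd*L*sqrt(2g)*H^1.5.
Q = (2/3)*0.634*0.7023*sqrt(2*9.81)*0.1706^1.5 = 0.09265 m^3/s
Therefore the discharge over the weir = 0.09265 m^3/s.


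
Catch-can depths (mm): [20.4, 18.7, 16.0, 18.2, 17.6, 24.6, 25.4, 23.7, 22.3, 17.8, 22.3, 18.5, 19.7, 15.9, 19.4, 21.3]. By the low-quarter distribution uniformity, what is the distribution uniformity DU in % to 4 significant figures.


Approach: apply the low-quarter distribution uniformity, DU = (mean of lowest quarter of readings / overall mean)*100.
sorted lowest 4 of 16: [15.9, 16.0, 17.6, 17.8] -> mean = 16.8250 mm
overall mean = 20.1125 mm
DU = (16.8250/20.1125)*100 = 83.65 %
Therefore the distribution uniformity DU = 83.65 %.
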